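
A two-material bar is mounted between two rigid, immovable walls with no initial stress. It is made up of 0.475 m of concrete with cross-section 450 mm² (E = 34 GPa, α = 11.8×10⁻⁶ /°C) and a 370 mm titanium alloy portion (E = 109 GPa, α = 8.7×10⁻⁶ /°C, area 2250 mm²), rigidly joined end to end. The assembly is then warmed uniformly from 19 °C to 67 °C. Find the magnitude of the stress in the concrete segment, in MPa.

With the walls removed the bar would change length by δ_free = Σ αᵢΔT Lᵢ = 11.8×10⁻⁶×48×475 + 8.7×10⁻⁶×48×370 = 0.4236 mm.
The walls prevent any net length change, so an axial force P (same in every segment) develops. Compatibility: P · Σ Lᵢ/(AᵢEᵢ) = δ_free.
The series flexibility is Σ Lᵢ/(AᵢEᵢ) = 475/(450×34×10³) + 370/(2250×109×10³) = 3.255×10⁻⁵ mm/N.
P = 0.4236 / 3.255×10⁻⁵ = 13010 N = 13.01 kN, compressive.
σ_{concrete} = P / A = 13010 / 450 = 28.91 MPa.

σ ≈ 28.9 MPa (compressive)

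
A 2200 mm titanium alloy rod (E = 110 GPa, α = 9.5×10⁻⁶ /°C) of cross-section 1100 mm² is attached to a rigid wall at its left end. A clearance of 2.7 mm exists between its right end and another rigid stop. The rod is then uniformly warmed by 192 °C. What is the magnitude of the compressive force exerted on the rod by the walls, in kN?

If the wall were absent the rod would grow by αΔT L = 9.5×10⁻⁶ × 192 × 2200 = 4.013 mm.
After closing the 2.7 mm clearance, 4.013 − 2.7 = 1.313 mm of expansion remains to be suppressed by the wall.
Compatibility: PL/(AE) = 1.313 mm, so σ = P/A = E × (1.313/2200) = 65.64 MPa.
P = σA = 65.64 × 1100 = 72.2 kN.

P ≈ 72.2 kN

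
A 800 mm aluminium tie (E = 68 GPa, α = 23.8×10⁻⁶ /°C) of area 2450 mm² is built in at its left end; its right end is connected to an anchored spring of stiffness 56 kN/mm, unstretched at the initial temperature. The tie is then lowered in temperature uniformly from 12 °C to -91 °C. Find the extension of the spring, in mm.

δ ≈ 1.55 mm

If the spring were absent the tie would shorten by αΔT L = 23.8×10⁻⁶ × 103 × 800 = 1.961 mm.
With a force P in the spring, the elastic change of the tie is PL/(AE) and that of the spring is P/k; compatibility requires their sum to equal δ_free.
P [ L/(AE) + 1/k ] = δ_free → P [ 800/(2450×68×10³) + 1/(56×10³) ] = 1.961.
P = 1.961 / 2.266×10⁻⁵ = 86550 N.
Spring extension = P/k = 86550/(56×10³) = 1.546 mm.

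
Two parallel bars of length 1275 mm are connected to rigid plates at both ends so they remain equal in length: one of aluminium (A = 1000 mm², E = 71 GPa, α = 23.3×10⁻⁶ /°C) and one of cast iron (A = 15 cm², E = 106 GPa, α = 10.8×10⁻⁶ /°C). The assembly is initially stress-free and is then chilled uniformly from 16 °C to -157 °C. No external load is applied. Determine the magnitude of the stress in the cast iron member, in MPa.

σ ≈ 70.8 MPa (compressive)

Equilibrium of a rigid end plate with no external load gives equal and opposite internal forces ±P in the two members. Since α_{aluminium} > α_{cast iron}, cooling drives the aluminium into tension and the cast iron into compression.
Compatibility of the two members (thermal + elastic change equal): (α₁ − α₂)ΔT = P·[1/(A₁E₁) + 1/(A₂E₂)].
|α₁ − α₂|·ΔT = 12.5×10⁻⁶ × 173 = 0.002162.
1/(A₁E₁) + 1/(A₂E₂) = 1/(1000×71×10³) + 1/(1500×106×10³) = 2.037×10⁻⁸ N⁻¹.
P = 0.002162 / 2.037×10⁻⁸ = 106100 N = 106.1 kN.
σ_{cast iron} = P/A₂ = 106100/1500 = 70.76 MPa, compressive.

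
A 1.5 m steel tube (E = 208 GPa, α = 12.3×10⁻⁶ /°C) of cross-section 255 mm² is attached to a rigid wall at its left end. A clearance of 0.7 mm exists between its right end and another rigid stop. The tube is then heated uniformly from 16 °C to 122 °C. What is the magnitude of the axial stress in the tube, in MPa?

Free thermal elongation = αΔT L = 12.3×10⁻⁶ × 106 × 1500 = 1.956 mm.
After closing the 0.7 mm clearance, 1.956 − 0.7 = 1.256 mm of expansion remains to be suppressed by the wall.
So σ = E(δ_free − g)/L = 208×10³ × 1.256/1500 = 174.1 MPa.

σ ≈ 174 MPa (compressive)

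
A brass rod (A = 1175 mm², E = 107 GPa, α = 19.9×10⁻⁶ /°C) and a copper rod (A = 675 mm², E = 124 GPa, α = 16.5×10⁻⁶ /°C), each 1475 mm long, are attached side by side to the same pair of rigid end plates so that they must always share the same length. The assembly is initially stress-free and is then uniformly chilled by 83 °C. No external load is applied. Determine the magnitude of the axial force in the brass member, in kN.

The brass has the larger α, so on cooling it would change length more than the copper if both were free. The rigid plates force a common final length, so the brass is put into tension and the copper into compression, with equal and opposite forces P (no external load).
Equating the net (thermal + elastic) strains gives |α₁ − α₂|·ΔT = P·[1/(A₁E₁) + 1/(A₂E₂)].
|α₁ − α₂|·ΔT = 3.4×10⁻⁶ × 83 = 0.0002822.
1/(A₁E₁) + 1/(A₂E₂) = 1/(1175×107×10³) + 1/(675×124×10³) = 1.99×10⁻⁸ N⁻¹.
So P = 0.0002822 / 1.99×10⁻⁸ = 14.18 kN.

P ≈ 14.2 kN (tensile in the brass)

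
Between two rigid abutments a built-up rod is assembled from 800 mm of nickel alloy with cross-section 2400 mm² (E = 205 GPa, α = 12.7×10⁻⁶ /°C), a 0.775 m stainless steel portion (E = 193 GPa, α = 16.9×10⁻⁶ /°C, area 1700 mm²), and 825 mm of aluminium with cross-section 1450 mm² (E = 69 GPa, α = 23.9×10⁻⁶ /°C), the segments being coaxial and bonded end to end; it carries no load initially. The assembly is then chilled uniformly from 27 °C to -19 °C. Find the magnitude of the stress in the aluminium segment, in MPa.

Free thermal contraction of the whole bar: Σ αᵢΔT Lᵢ = 12.7×10⁻⁶×46×800 + 16.9×10⁻⁶×46×775 + 23.9×10⁻⁶×46×825 = 1.977 mm.
Since the ends are fixed, an axial force P builds up, equal in every segment, with P · Σ Lᵢ/(AᵢEᵢ) = δ_free.
Σ Lᵢ/(AᵢEᵢ) = 800/(2400×205×10³) + 775/(1700×193×10³) + 825/(1450×69×10³) = 1.223×10⁻⁵ mm/N.
P = 1.977 / 1.223×10⁻⁵ = 161600 N = 161.6 kN, tensile.
σ_{aluminium} = P / A = 161600 / 1450 = 111.4 MPa.

σ ≈ 111 MPa (tensile)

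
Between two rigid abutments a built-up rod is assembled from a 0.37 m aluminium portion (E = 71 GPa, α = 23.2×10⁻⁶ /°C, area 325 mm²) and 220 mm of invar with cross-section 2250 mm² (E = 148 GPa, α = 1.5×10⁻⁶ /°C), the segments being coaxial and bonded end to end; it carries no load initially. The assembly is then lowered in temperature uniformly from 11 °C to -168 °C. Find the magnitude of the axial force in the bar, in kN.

With the walls removed the bar would change length by δ_free = Σ αᵢΔT Lᵢ = 23.2×10⁻⁶×179×370 + 1.5×10⁻⁶×179×220 = 1.596 mm.
Since the ends are fixed, an axial force P builds up, equal in every segment, with P · Σ Lᵢ/(AᵢEᵢ) = δ_free.
Σ Lᵢ/(AᵢEᵢ) = 370/(325×71×10³) + 220/(2250×148×10³) = 1.67×10⁻⁵ mm/N.
Hence P = δ_free / Σ(L/AE) = 1.596/1.67×10⁻⁵ = 95.57 kN (tensile).

P ≈ 95.6 kN (tensile)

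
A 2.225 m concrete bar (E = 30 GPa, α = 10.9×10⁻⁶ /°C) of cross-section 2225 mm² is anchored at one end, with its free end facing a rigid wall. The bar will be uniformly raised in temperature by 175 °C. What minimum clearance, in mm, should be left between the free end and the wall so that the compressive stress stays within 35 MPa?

With no wall the bar would lengthen by αΔT L = 10.9×10⁻⁶ × 175 × 2225 = 4.244 mm.
A stress of 35 MPa corresponds to the wall pushing the bar back by σL/E = 35×2225/(30×10³) = 2.596 mm.
The gap must absorb the remainder: g_min = 4.244 − 2.596 = 1.648 mm.

g ≈ 1.65 mm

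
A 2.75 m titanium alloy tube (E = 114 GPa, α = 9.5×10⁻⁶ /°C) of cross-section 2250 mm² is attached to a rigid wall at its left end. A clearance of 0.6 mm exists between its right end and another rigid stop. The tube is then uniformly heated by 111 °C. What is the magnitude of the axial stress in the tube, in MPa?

Unrestrained expansion: δ_free = αΔT L = 9.5×10⁻⁶ × 111 × 2750 = 2.9 mm.
After closing the 0.6 mm clearance, 2.9 − 0.6 = 2.3 mm of expansion remains to be suppressed by the wall.
So σ = E(δ_free − g)/L = 114×10³ × 2.3/2750 = 95.34 MPa.

σ ≈ 95.3 MPa (compressive)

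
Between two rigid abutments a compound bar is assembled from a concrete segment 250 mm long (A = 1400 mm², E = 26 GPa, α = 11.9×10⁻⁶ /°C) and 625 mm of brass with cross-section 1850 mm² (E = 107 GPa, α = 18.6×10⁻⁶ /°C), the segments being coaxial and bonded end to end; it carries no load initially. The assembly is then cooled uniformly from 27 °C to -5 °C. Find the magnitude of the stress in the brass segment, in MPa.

σ ≈ 25.2 MPa (tensile)

With the walls removed the bar would change length by δ_free = Σ αᵢΔT Lᵢ = 11.9×10⁻⁶×32×250 + 18.6×10⁻⁶×32×625 = 0.4672 mm.
The rigid supports impose zero overall length change; the single axial force P common to all segments must satisfy P Σ Lᵢ/(AᵢEᵢ) = δ_free.
The series flexibility is Σ Lᵢ/(AᵢEᵢ) = 250/(1400×26×10³) + 625/(1850×107×10³) = 1.003×10⁻⁵ mm/N.
So P = 0.4672 / 1.003×10⁻⁵ = 46.6 kN, tensile.
σ_{brass} = P / A = 46600 / 1850 = 25.19 MPa.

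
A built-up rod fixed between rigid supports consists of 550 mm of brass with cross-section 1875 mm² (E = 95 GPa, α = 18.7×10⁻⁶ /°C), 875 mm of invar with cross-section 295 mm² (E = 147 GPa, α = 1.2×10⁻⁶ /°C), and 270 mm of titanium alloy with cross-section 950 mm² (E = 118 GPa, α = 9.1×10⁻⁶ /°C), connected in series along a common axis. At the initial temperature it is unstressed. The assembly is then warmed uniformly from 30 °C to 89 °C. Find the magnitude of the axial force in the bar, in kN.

With the walls removed the bar would change length by δ_free = Σ αᵢΔT Lᵢ = 18.7×10⁻⁶×59×550 + 1.2×10⁻⁶×59×875 + 9.1×10⁻⁶×59×270 = 0.8137 mm.
The rigid supports impose zero overall length change; the single axial force P common to all segments must satisfy P Σ Lᵢ/(AᵢEᵢ) = δ_free.
Σ Lᵢ/(AᵢEᵢ) = 550/(1875×95×10³) + 875/(295×147×10³) + 270/(950×118×10³) = 2.567×10⁻⁵ mm/N.
Hence P = δ_free / Σ(L/AE) = 0.8137/2.567×10⁻⁵ = 31.69 kN (compressive).

P ≈ 31.7 kN (compressive)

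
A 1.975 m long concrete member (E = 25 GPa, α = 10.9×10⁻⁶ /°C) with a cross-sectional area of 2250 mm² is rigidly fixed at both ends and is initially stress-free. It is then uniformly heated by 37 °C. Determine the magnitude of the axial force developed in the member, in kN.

With zero net strain, σ = E·αΔT = 25 GPa × 10.9×10⁻⁶ × 37 = 10.08 MPa.
Axial force P = σA = 10.08 × 2250 = 22690 N = 22.69 kN, compressive.

P ≈ 22.7 kN (compressive)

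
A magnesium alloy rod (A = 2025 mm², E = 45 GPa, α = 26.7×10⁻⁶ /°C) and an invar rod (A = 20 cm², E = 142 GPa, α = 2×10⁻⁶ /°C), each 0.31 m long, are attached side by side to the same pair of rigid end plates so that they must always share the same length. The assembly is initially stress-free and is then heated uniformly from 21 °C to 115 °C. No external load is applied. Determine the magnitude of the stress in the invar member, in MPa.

Equilibrium of a rigid end plate with no external load gives equal and opposite internal forces ±P in the two members. Since α_{magnesium alloy} > α_{invar}, heating drives the magnesium alloy into compression and the invar into tension.
Setting the final lengths equal and cancelling L: (α₁ − α₂)ΔT = P/(A₁E₁) + P/(A₂E₂).
|α₁ − α₂|·ΔT = 24.7×10⁻⁶ × 94 = 0.002322.
1/(A₁E₁) + 1/(A₂E₂) = 1/(2025×45×10³) + 1/(2000×142×10³) = 1.45×10⁻⁸ N⁻¹.
So P = 0.002322 / 1.45×10⁻⁸ = 160.2 kN.
σ_{invar} = P/A₂ = 160200/2000 = 80.09 MPa, tensile.

σ ≈ 80.1 MPa (tensile)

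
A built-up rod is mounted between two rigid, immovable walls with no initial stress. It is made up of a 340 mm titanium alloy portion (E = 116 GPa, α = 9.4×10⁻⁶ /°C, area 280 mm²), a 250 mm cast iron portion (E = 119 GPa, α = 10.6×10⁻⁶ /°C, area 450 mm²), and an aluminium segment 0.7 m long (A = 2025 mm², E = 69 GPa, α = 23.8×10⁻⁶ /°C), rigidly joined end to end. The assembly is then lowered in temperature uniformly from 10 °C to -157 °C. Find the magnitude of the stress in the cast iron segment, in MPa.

σ ≈ 415 MPa (tensile)

Free thermal contraction of the whole bar: Σ αᵢΔT Lᵢ = 9.4×10⁻⁶×167×340 + 10.6×10⁻⁶×167×250 + 23.8×10⁻⁶×167×700 = 3.759 mm.
The walls prevent any net length change, so an axial force P (same in every segment) develops. Compatibility: P · Σ Lᵢ/(AᵢEᵢ) = δ_free.
Σ Lᵢ/(AᵢEᵢ) = 340/(280×116×10³) + 250/(450×119×10³) + 700/(2025×69×10³) = 2.015×10⁻⁵ mm/N.
P = 3.759 / 2.015×10⁻⁵ = 186600 N = 186.6 kN, tensile.
σ_{cast iron} = P / A = 186600 / 450 = 414.6 MPa.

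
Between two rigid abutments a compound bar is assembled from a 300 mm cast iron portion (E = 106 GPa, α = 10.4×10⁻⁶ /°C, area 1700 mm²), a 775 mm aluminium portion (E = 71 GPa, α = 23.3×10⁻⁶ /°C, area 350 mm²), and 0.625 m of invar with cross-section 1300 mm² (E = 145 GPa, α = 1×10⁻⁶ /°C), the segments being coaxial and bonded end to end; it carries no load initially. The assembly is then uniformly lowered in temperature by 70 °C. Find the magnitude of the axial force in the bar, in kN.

With the walls removed the bar would change length by δ_free = Σ αᵢΔT Lᵢ = 10.4×10⁻⁶×70×300 + 23.3×10⁻⁶×70×775 + 1×10⁻⁶×70×625 = 1.526 mm.
The rigid supports impose zero overall length change; the single axial force P common to all segments must satisfy P Σ Lᵢ/(AᵢEᵢ) = δ_free.
The series flexibility is Σ Lᵢ/(AᵢEᵢ) = 300/(1700×106×10³) + 775/(350×71×10³) + 625/(1300×145×10³) = 3.617×10⁻⁵ mm/N.
Hence P = δ_free / Σ(L/AE) = 1.526/3.617×10⁻⁵ = 42.2 kN (tensile).

P ≈ 42.2 kN (tensile)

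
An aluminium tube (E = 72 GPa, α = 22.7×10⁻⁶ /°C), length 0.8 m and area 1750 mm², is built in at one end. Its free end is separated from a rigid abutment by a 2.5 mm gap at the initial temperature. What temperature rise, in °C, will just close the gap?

Contact occurs when the free expansion equals the gap: αΔT L = 2.5 mm.
ΔT = 2.5 / (22.7×10⁻⁶ × 800) = 137.7 °C.

ΔT ≈ 138 °C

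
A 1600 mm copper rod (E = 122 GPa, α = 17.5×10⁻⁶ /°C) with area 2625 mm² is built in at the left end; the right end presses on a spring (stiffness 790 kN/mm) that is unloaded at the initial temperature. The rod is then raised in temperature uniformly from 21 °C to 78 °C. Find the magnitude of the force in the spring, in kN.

If the spring were absent the rod would lengthen by αΔT L = 17.5×10⁻⁶ × 57 × 1600 = 1.596 mm.
Let P be the compressive force at the spring. The rod shortens elastically by PL/(AE) and the spring compresses by P/k; together these equal δ_free.
P [ L/(AE) + 1/k ] = δ_free → P [ 1600/(2625×122×10³) + 1/(790×10³) ] = 1.596.
P = 1.596 / 6.262×10⁻⁶ = 254900 N.

P ≈ 255 kN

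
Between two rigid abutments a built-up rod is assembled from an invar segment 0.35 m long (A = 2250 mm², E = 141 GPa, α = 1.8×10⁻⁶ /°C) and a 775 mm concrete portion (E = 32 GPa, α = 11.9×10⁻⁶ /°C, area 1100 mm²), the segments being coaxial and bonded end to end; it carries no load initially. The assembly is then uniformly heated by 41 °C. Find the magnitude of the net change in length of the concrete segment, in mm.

With the walls removed the bar would change length by δ_free = Σ αᵢΔT Lᵢ = 1.8×10⁻⁶×41×350 + 11.9×10⁻⁶×41×775 = 0.404 mm.
The walls prevent any net length change, so an axial force P (same in every segment) develops. Compatibility: P · Σ Lᵢ/(AᵢEᵢ) = δ_free.
The series flexibility is Σ Lᵢ/(AᵢEᵢ) = 350/(2250×141×10³) + 775/(1100×32×10³) = 2.312×10⁻⁵ mm/N.
Hence P = δ_free / Σ(L/AE) = 0.404/2.312×10⁻⁵ = 17.47 kN (compressive).
For the concrete segment, free thermal change = 11.9×10⁻⁶×41×775 = 0.3781 mm and elastic change from P = 17470×775/(1100×32×10³) = 0.3847 mm; these oppose, so the net change is 0.00655 mm (segment shortens).

|ΔL| ≈ 0.00655 mm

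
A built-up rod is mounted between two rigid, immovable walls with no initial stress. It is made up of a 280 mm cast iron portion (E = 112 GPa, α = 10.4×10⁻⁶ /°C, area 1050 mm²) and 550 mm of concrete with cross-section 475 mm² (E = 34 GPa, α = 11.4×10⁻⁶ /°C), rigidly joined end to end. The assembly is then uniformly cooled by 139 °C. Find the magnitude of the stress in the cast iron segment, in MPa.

Free thermal contraction of the whole bar: Σ αᵢΔT Lᵢ = 10.4×10⁻⁶×139×280 + 11.4×10⁻⁶×139×550 = 1.276 mm.
The walls prevent any net length change, so an axial force P (same in every segment) develops. Compatibility: P · Σ Lᵢ/(AᵢEᵢ) = δ_free.
The series flexibility is Σ Lᵢ/(AᵢEᵢ) = 280/(1050×112×10³) + 550/(475×34×10³) = 3.644×10⁻⁵ mm/N.
P = 1.276 / 3.644×10⁻⁵ = 35030 N = 35.03 kN, tensile.
σ_{cast iron} = P / A = 35030 / 1050 = 33.36 MPa.

σ ≈ 33.4 MPa (tensile)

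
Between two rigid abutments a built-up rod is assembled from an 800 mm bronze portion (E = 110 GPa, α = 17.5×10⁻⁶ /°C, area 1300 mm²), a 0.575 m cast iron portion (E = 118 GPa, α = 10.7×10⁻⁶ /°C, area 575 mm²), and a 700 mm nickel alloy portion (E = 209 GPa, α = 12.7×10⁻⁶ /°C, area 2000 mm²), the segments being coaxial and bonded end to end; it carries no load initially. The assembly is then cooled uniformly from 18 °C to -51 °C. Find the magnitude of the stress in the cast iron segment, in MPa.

With the walls removed the bar would change length by δ_free = Σ αᵢΔT Lᵢ = 17.5×10⁻⁶×69×800 + 10.7×10⁻⁶×69×575 + 12.7×10⁻⁶×69×700 = 2.004 mm.
The rigid supports impose zero overall length change; the single axial force P common to all segments must satisfy P Σ Lᵢ/(AᵢEᵢ) = δ_free.
The series flexibility is Σ Lᵢ/(AᵢEᵢ) = 800/(1300×110×10³) + 575/(575×118×10³) + 700/(2000×209×10³) = 1.574×10⁻⁵ mm/N.
P = 2.004 / 1.574×10⁻⁵ = 127300 N = 127.3 kN, tensile.
σ_{cast iron} = P / A = 127300 / 575 = 221.4 MPa.

σ ≈ 221 MPa (tensile)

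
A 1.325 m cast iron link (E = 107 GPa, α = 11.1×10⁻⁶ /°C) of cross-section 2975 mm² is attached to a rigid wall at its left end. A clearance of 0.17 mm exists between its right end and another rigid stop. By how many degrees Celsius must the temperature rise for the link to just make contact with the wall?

ΔT ≈ 11.6 °C

The gap closes when αΔT L = 0.17 mm, since the link is still unstressed at that instant.
ΔT = 0.17 / (11.1×10⁻⁶ × 1325) = 11.56 °C.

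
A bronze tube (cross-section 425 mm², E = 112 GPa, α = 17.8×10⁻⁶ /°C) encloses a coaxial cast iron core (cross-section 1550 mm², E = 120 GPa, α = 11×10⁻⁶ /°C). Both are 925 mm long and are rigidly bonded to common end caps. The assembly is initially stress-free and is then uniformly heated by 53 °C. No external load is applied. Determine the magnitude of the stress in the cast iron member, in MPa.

σ ≈ 8.81 MPa (tensile)

The bronze has the larger α, so on heating it would change length more than the cast iron if both were free. The rigid plates force a common final length, so the bronze is put into compression and the cast iron into tension, with equal and opposite forces P (no external load).
Compatibility of the two members (thermal + elastic change equal): (α₁ − α₂)ΔT = P·[1/(A₁E₁) + 1/(A₂E₂)].
|α₁ − α₂|·ΔT = 6.8×10⁻⁶ × 53 = 0.0003604.
1/(A₁E₁) + 1/(A₂E₂) = 1/(425×112×10³) + 1/(1550×120×10³) = 2.638×10⁻⁸ N⁻¹.
So P = 0.0003604 / 2.638×10⁻⁸ = 13.66 kN.
σ_{cast iron} = P/A₂ = 13660/1550 = 8.813 MPa, tensile.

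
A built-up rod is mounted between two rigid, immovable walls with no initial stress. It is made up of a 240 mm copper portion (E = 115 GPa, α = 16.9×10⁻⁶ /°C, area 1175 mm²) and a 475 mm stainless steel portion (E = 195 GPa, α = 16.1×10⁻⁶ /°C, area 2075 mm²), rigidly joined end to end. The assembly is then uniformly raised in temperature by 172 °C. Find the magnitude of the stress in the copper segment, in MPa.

σ ≈ 581 MPa (compressive)

With the walls removed the bar would change length by δ_free = Σ αᵢΔT Lᵢ = 16.9×10⁻⁶×172×240 + 16.1×10⁻⁶×172×475 = 2.013 mm.
The walls prevent any net length change, so an axial force P (same in every segment) develops. Compatibility: P · Σ Lᵢ/(AᵢEᵢ) = δ_free.
The series flexibility is Σ Lᵢ/(AᵢEᵢ) = 240/(1175×115×10³) + 475/(2075×195×10³) = 2.95×10⁻⁶ mm/N.
So P = 2.013 / 2.95×10⁻⁶ = 682.4 kN, compressive.
σ_{copper} = P / A = 682400 / 1175 = 580.7 MPa.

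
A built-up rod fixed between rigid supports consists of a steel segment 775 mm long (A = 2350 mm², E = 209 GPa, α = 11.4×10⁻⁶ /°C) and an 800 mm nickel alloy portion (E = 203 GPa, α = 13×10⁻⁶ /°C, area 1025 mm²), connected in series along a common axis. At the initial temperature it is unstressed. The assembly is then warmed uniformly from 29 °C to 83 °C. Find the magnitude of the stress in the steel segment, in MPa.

σ ≈ 81.5 MPa (compressive)

If the supports were absent, the total length change would be Σ αᵢΔT Lᵢ = 11.4×10⁻⁶×54×775 + 13×10⁻⁶×54×800 = 1.039 mm.
The walls prevent any net length change, so an axial force P (same in every segment) develops. Compatibility: P · Σ Lᵢ/(AᵢEᵢ) = δ_free.
Σ Lᵢ/(AᵢEᵢ) = 775/(2350×209×10³) + 800/(1025×203×10³) = 5.423×10⁻⁶ mm/N.
Hence P = δ_free / Σ(L/AE) = 1.039/5.423×10⁻⁶ = 191.5 kN (compressive).
σ_{steel} = P / A = 191500 / 2350 = 81.51 MPa.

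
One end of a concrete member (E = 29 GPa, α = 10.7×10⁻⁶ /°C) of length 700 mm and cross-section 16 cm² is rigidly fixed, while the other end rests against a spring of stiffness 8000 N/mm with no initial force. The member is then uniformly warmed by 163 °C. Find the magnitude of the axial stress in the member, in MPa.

If the spring were absent the member would lengthen by αΔT L = 10.7×10⁻⁶ × 163 × 700 = 1.221 mm.
Let P be the compressive force at the spring. The member shortens elastically by PL/(AE) and the spring compresses by P/k; together these equal δ_free.
So P = δ_free / [L/(AE) + 1/k] = 1.221 / [ 700/(1600×29×10³) + 1/(8000) ].
P = 1.221 / 0.0001401 = 8715 N.
σ = P/A = 8715/1600 = 5.447 MPa.

σ ≈ 5.45 MPa (compressive)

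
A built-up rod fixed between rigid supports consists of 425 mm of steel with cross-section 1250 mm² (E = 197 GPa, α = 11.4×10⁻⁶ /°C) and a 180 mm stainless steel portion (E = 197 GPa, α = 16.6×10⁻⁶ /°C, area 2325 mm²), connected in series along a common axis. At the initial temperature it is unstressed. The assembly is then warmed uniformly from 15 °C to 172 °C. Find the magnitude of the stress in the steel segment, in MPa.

σ ≈ 464 MPa (compressive)

Free thermal expansion of the whole bar: Σ αᵢΔT Lᵢ = 11.4×10⁻⁶×157×425 + 16.6×10⁻⁶×157×180 = 1.23 mm.
Since the ends are fixed, an axial force P builds up, equal in every segment, with P · Σ Lᵢ/(AᵢEᵢ) = δ_free.
The series flexibility is Σ Lᵢ/(AᵢEᵢ) = 425/(1250×197×10³) + 180/(2325×197×10³) = 2.119×10⁻⁶ mm/N.
Hence P = δ_free / Σ(L/AE) = 1.23/2.119×10⁻⁶ = 580.4 kN (compressive).
σ_{steel} = P / A = 580400 / 1250 = 464.3 MPa.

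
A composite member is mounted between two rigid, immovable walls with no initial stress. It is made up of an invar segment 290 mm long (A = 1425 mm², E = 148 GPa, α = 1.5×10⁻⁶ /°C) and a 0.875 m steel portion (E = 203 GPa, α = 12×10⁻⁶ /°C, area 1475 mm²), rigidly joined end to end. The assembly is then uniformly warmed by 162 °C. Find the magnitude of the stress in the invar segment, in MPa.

With the walls removed the bar would change length by δ_free = Σ αᵢΔT Lᵢ = 1.5×10⁻⁶×162×290 + 12×10⁻⁶×162×875 = 1.771 mm.
Since the ends are fixed, an axial force P builds up, equal in every segment, with P · Σ Lᵢ/(AᵢEᵢ) = δ_free.
The series flexibility is Σ Lᵢ/(AᵢEᵢ) = 290/(1425×148×10³) + 875/(1475×203×10³) = 4.297×10⁻⁶ mm/N.
P = 1.771 / 4.297×10⁻⁶ = 412200 N = 412.2 kN, compressive.
σ_{invar} = P / A = 412200 / 1425 = 289.3 MPa.

σ ≈ 289 MPa (compressive)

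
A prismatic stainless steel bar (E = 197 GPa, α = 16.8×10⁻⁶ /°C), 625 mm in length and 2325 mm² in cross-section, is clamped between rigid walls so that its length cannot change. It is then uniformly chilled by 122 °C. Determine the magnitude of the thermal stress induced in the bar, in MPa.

With length fixed, the mechanical strain must cancel the thermal strain αΔT = 16.8×10⁻⁶ × 122 = 2049.6×10⁻⁶.
σ = EαΔT = 197×10³ × 16.8×10⁻⁶ × 122 = 403.8 MPa (tensile; the bar is trying to contract).

σ ≈ 404 MPa (tensile)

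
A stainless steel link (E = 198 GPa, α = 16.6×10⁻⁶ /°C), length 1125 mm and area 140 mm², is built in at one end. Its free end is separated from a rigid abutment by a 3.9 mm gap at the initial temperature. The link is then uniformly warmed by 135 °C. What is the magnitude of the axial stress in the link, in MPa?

Unrestrained expansion: δ_free = αΔT L = 16.6×10⁻⁶ × 135 × 1125 = 2.521 mm.
Since δ_free = 2.52 mm is less than the 3.9 mm gap, the link never touches the wall. No axial force develops.

σ ≈ 0 MPa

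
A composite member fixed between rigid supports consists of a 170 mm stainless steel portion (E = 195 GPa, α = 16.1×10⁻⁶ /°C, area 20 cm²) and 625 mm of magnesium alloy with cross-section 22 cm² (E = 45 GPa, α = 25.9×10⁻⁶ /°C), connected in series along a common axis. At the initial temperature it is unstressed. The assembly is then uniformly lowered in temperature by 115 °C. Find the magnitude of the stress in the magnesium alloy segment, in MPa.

σ ≈ 147 MPa (tensile)

If the supports were absent, the total length change would be Σ αᵢΔT Lᵢ = 16.1×10⁻⁶×115×170 + 25.9×10⁻⁶×115×625 = 2.176 mm.
Since the ends are fixed, an axial force P builds up, equal in every segment, with P · Σ Lᵢ/(AᵢEᵢ) = δ_free.
Σ Lᵢ/(AᵢEᵢ) = 170/(2000×195×10³) + 625/(2200×45×10³) = 6.749×10⁻⁶ mm/N.
So P = 2.176 / 6.749×10⁻⁶ = 322.5 kN, tensile.
σ_{magnesium alloy} = P / A = 322500 / 2200 = 146.6 MPa.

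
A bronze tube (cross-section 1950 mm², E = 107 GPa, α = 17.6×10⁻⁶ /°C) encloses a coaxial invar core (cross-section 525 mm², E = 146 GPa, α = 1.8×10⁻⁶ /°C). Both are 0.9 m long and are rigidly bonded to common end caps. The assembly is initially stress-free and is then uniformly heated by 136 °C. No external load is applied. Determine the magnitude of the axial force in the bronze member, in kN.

Both members must finish at the same length. With the larger α, the bronze tends to over-expand; the plates restrain it, putting the bronze in compression and the invar in tension. With no external load the two internal forces are equal and opposite, magnitude P.
Equating the net (thermal + elastic) strains gives |α₁ − α₂|·ΔT = P·[1/(A₁E₁) + 1/(A₂E₂)].
|α₁ − α₂|·ΔT = 15.8×10⁻⁶ × 136 = 0.002149.
1/(A₁E₁) + 1/(A₂E₂) = 1/(1950×107×10³) + 1/(525×146×10³) = 1.784×10⁻⁸ N⁻¹.
P = 0.002149 / 1.784×10⁻⁸ = 120500 N = 120.5 kN.

P ≈ 120 kN (compressive in the bronze)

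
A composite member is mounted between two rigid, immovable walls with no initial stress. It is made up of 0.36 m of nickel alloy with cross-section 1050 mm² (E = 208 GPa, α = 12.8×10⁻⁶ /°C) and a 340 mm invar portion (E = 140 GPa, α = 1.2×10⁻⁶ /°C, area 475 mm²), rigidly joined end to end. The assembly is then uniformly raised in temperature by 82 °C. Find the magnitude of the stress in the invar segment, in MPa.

σ ≈ 128 MPa (compressive)

Free thermal expansion of the whole bar: Σ αᵢΔT Lᵢ = 12.8×10⁻⁶×82×360 + 1.2×10⁻⁶×82×340 = 0.4113 mm.
Since the ends are fixed, an axial force P builds up, equal in every segment, with P · Σ Lᵢ/(AᵢEᵢ) = δ_free.
Σ Lᵢ/(AᵢEᵢ) = 360/(1050×208×10³) + 340/(475×140×10³) = 6.761×10⁻⁶ mm/N.
Hence P = δ_free / Σ(L/AE) = 0.4113/6.761×10⁻⁶ = 60.83 kN (compressive).
σ_{invar} = P / A = 60830 / 475 = 128.1 MPa.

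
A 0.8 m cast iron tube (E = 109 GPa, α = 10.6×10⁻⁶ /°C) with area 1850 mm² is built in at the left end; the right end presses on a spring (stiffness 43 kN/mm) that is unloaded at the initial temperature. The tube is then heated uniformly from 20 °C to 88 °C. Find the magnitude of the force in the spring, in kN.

Free thermal expansion: δ_free = αΔT L = 10.6×10⁻⁶ × 68 × 800 = 0.5766 mm.
With a force P in the spring, the elastic change of the tube is PL/(AE) and that of the spring is P/k; compatibility requires their sum to equal δ_free.
So P = δ_free / [L/(AE) + 1/k] = 0.5766 / [ 800/(1850×109×10³) + 1/(43×10³) ].
P = 0.5766 / 2.722×10⁻⁵ = 21180 N.

P ≈ 21.2 kN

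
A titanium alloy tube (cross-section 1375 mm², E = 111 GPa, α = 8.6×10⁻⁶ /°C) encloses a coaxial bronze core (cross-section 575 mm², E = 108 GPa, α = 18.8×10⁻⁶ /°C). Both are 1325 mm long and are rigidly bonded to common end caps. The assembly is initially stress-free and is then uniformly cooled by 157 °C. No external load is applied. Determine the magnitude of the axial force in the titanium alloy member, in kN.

The bronze has the larger α, so on cooling it would change length more than the titanium alloy if both were free. The rigid plates force a common final length, so the bronze is put into tension and the titanium alloy into compression, with equal and opposite forces P (no external load).
Equating the net (thermal + elastic) strains gives |α₁ − α₂|·ΔT = P·[1/(A₁E₁) + 1/(A₂E₂)].
|α₁ − α₂|·ΔT = 10.2×10⁻⁶ × 157 = 0.001601.
1/(A₁E₁) + 1/(A₂E₂) = 1/(1375×111×10³) + 1/(575×108×10³) = 2.266×10⁻⁸ N⁻¹.
P = 0.001601 / 2.266×10⁻⁸ = 70690 N = 70.69 kN.

P ≈ 70.7 kN (compressive in the titanium alloy)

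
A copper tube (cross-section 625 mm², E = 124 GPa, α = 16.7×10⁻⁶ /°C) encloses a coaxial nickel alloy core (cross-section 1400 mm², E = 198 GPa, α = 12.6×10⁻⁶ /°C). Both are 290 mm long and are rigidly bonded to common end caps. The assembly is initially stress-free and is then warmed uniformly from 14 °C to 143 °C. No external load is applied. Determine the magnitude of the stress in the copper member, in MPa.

Both members must finish at the same length. With the larger α, the copper tends to over-expand; the plates restrain it, putting the copper in compression and the nickel alloy in tension. With no external load the two internal forces are equal and opposite, magnitude P.
Compatibility of the two members (thermal + elastic change equal): (α₁ − α₂)ΔT = P·[1/(A₁E₁) + 1/(A₂E₂)].
|α₁ − α₂|·ΔT = 4.1×10⁻⁶ × 129 = 0.0005289.
1/(A₁E₁) + 1/(A₂E₂) = 1/(625×124×10³) + 1/(1400×198×10³) = 1.651×10⁻⁸ N⁻¹.
P = 0.0005289 / 1.651×10⁻⁸ = 32030 N = 32.03 kN.
σ_{copper} = P/A₁ = 32030/625 = 51.25 MPa, compressive.

σ ≈ 51.3 MPa (compressive)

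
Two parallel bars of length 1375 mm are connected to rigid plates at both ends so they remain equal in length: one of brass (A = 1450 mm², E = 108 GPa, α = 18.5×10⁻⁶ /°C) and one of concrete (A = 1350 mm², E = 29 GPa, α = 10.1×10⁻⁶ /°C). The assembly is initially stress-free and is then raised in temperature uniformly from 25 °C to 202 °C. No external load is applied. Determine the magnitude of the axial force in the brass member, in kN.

The brass has the larger α, so on heating it would change length more than the concrete if both were free. The rigid plates force a common final length, so the brass is put into compression and the concrete into tension, with equal and opposite forces P (no external load).
Setting the final lengths equal and cancelling L: (α₁ − α₂)ΔT = P/(A₁E₁) + P/(A₂E₂).
|α₁ − α₂|·ΔT = 8.4×10⁻⁶ × 177 = 0.001487.
1/(A₁E₁) + 1/(A₂E₂) = 1/(1450×108×10³) + 1/(1350×29×10³) = 3.193×10⁻⁸ N⁻¹.
So P = 0.001487 / 3.193×10⁻⁸ = 46.57 kN.

P ≈ 46.6 kN (compressive in the brass)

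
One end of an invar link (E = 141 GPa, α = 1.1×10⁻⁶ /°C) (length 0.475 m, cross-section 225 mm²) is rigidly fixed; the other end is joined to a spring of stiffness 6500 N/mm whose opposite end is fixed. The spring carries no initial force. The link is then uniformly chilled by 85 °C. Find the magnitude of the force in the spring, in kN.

P ≈ 0.263 kN

If the spring were absent the link would shorten by αΔT L = 1.1×10⁻⁶ × 85 × 475 = 0.04441 mm.
Let P be the tensile force in the spring. The link extends elastically by PL/(AE) and the spring stretches by P/k; together these equal δ_free.
So P = δ_free / [L/(AE) + 1/k] = 0.04441 / [ 475/(225×141×10³) + 1/(6500) ].
P = 0.04441 / 0.0001688 = 263.1 N.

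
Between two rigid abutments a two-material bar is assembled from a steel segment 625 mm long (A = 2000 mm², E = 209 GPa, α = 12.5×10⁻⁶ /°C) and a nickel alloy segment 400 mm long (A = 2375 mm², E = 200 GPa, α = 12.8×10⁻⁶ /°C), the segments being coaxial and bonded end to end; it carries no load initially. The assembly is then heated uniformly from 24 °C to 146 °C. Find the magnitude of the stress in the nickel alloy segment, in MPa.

σ ≈ 284 MPa (compressive)

Free thermal expansion of the whole bar: Σ αᵢΔT Lᵢ = 12.5×10⁻⁶×122×625 + 12.8×10⁻⁶×122×400 = 1.578 mm.
Since the ends are fixed, an axial force P builds up, equal in every segment, with P · Σ Lᵢ/(AᵢEᵢ) = δ_free.
Σ Lᵢ/(AᵢEᵢ) = 625/(2000×209×10³) + 400/(2375×200×10³) = 2.337×10⁻⁶ mm/N.
Hence P = δ_free / Σ(L/AE) = 1.578/2.337×10⁻⁶ = 675 kN (compressive).
σ_{nickel alloy} = P / A = 675000 / 2375 = 284.2 MPa.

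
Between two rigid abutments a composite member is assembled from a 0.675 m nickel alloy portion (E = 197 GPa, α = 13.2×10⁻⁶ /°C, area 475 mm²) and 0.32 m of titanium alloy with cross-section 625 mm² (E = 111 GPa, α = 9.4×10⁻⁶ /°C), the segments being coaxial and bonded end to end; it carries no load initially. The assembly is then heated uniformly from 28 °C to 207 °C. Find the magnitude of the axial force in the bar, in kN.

With the walls removed the bar would change length by δ_free = Σ αᵢΔT Lᵢ = 13.2×10⁻⁶×179×675 + 9.4×10⁻⁶×179×320 = 2.133 mm.
The rigid supports impose zero overall length change; the single axial force P common to all segments must satisfy P Σ Lᵢ/(AᵢEᵢ) = δ_free.
The series flexibility is Σ Lᵢ/(AᵢEᵢ) = 675/(475×197×10³) + 320/(625×111×10³) = 1.183×10⁻⁵ mm/N.
So P = 2.133 / 1.183×10⁻⁵ = 180.4 kN, compressive.

P ≈ 180 kN (compressive)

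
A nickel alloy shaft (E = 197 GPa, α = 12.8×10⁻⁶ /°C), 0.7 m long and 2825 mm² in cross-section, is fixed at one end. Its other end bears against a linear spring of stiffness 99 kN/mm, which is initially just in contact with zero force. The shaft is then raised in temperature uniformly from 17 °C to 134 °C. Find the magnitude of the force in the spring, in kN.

P ≈ 92.3 kN

Free thermal expansion: δ_free = αΔT L = 12.8×10⁻⁶ × 117 × 700 = 1.048 mm.
Let P be the compressive force at the spring. The shaft shortens elastically by PL/(AE) and the spring compresses by P/k; together these equal δ_free.
P [ L/(AE) + 1/k ] = δ_free → P [ 700/(2825×197×10³) + 1/(99×10³) ] = 1.048.
P = 1.048 / 1.136×10⁻⁵ = 92290 N.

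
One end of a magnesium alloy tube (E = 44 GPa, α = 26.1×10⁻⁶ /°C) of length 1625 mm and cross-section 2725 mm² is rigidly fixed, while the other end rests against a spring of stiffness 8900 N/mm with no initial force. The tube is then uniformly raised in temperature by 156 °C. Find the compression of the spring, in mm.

If the spring were absent the tube would lengthen by αΔT L = 26.1×10⁻⁶ × 156 × 1625 = 6.616 mm.
With a force P in the spring, the elastic change of the tube is PL/(AE) and that of the spring is P/k; compatibility requires their sum to equal δ_free.
So P = δ_free / [L/(AE) + 1/k] = 6.616 / [ 1625/(2725×44×10³) + 1/(8900) ].
P = 6.616 / 0.0001259 = 52550 N.
Spring compression = P/k = 52550/(8900) = 5.904 mm.

δ ≈ 5.9 mm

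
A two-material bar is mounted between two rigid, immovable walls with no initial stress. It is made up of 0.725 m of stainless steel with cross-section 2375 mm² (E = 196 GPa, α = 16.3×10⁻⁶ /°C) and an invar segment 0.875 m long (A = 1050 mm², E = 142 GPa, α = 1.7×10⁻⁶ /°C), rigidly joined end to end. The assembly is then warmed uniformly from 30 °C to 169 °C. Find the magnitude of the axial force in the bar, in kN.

P ≈ 249 kN (compressive)

With the walls removed the bar would change length by δ_free = Σ αᵢΔT Lᵢ = 16.3×10⁻⁶×139×725 + 1.7×10⁻⁶×139×875 = 1.849 mm.
Since the ends are fixed, an axial force P builds up, equal in every segment, with P · Σ Lᵢ/(AᵢEᵢ) = δ_free.
Σ Lᵢ/(AᵢEᵢ) = 725/(2375×196×10³) + 875/(1050×142×10³) = 7.426×10⁻⁶ mm/N.
So P = 1.849 / 7.426×10⁻⁶ = 249 kN, compressive.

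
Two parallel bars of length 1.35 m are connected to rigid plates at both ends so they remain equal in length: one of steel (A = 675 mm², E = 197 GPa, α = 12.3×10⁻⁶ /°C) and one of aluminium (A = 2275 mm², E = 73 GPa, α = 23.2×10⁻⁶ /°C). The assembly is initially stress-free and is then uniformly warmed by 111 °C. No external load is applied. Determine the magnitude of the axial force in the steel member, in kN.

P ≈ 89.3 kN (tensile in the steel)

The aluminium has the larger α, so on heating it would change length more than the steel if both were free. The rigid plates force a common final length, so the aluminium is put into compression and the steel into tension, with equal and opposite forces P (no external load).
Setting the final lengths equal and cancelling L: (α₁ − α₂)ΔT = P/(A₁E₁) + P/(A₂E₂).
|α₁ − α₂|·ΔT = 10.9×10⁻⁶ × 111 = 0.00121.
1/(A₁E₁) + 1/(A₂E₂) = 1/(675×197×10³) + 1/(2275×73×10³) = 1.354×10⁻⁸ N⁻¹.
So P = 0.00121 / 1.354×10⁻⁸ = 89.35 kN.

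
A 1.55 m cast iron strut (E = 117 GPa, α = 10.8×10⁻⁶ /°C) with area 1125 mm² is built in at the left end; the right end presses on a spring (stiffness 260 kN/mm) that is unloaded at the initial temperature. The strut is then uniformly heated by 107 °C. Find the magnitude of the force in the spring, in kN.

P ≈ 115 kN

The unrestrained thermal change is αΔT L = 10.8×10⁻⁶ × 107 × 1550 = 1.791 mm.
With a force P in the spring, the elastic change of the strut is PL/(AE) and that of the spring is P/k; compatibility requires their sum to equal δ_free.
P [ L/(AE) + 1/k ] = δ_free → P [ 1550/(1125×117×10³) + 1/(260×10³) ] = 1.791.
P = 1.791 / 1.562×10⁻⁵ = 114700 N.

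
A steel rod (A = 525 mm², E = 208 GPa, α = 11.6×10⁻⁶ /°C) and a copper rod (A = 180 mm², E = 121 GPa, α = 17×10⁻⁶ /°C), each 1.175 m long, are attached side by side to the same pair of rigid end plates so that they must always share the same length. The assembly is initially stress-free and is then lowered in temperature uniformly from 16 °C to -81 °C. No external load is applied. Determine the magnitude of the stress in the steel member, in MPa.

Both members must finish at the same length. With the larger α, the copper tends to over-contract; the plates restrain it, putting the copper in tension and the steel in compression. With no external load the two internal forces are equal and opposite, magnitude P.
Setting the final lengths equal and cancelling L: (α₁ − α₂)ΔT = P/(A₁E₁) + P/(A₂E₂).
|α₁ − α₂|·ΔT = 5.4×10⁻⁶ × 97 = 0.0005238.
1/(A₁E₁) + 1/(A₂E₂) = 1/(525×208×10³) + 1/(180×121×10³) = 5.507×10⁻⁸ N⁻¹.
P = 0.0005238 / 5.507×10⁻⁸ = 9511 N = 9.511 kN.
σ_{steel} = P/A₁ = 9511/525 = 18.12 MPa, compressive.

σ ≈ 18.1 MPa (compressive)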